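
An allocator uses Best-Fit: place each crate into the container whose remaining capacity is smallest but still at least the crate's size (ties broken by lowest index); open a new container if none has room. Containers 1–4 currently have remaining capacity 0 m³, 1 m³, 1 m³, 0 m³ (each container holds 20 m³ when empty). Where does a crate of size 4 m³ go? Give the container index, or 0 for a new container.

No container has ≥ 4 m³ free, so a new container is opened.

0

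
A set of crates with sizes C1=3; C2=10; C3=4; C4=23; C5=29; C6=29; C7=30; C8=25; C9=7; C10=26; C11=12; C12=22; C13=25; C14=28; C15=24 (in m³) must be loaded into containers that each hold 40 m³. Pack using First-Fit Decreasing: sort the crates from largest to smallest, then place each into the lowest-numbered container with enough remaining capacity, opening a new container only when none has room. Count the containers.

Sorted descending: 30, 29, 29, 28, 26, 25, 25, 24, 23, 22, 12, 10, 7, 4, 3.
container 1: place 30 m³, 10 m³ left
container 2: place 29 m³, 11 m³ left
container 3: place 29 m³, 11 m³ left
container 4: place 28 m³, 12 m³ left
container 5: place 26 m³, 14 m³ left
container 6: place 25 m³, 15 m³ left
container 7: place 25 m³, 15 m³ left
container 8: place 24 m³, 16 m³ left
container 9: place 23 m³, 17 m³ left
container 10: place 22 m³, 18 m³ left
container 4: place 12 m³, 0 m³ left
container 1: place 10 m³, 0 m³ left
container 2: place 7 m³, 4 m³ left
container 2: place 4 m³, 0 m³ left
container 3: place 3 m³, 8 m³ left
Final containers: [30,10] [29,7,4] [29,3] [28,12] [26] [25] [25] [24] [23] [22].

10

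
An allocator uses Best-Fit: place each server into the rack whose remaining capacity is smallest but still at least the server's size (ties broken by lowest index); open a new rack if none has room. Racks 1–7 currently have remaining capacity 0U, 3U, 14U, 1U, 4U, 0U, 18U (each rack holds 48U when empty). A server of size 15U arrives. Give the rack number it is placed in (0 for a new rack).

Racks with room: rack 7 (18U).
Tightest fit is rack 7 with 18U free.

7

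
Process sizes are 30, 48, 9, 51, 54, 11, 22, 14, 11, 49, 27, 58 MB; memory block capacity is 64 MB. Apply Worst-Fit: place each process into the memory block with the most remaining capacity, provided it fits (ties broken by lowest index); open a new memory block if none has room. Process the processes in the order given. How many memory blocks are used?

30 MB → memory block 1 (remaining 34 MB)
48 MB → memory block 2 (remaining 16 MB)
9 MB → memory block 1 (remaining 25 MB)
51 MB → memory block 3 (remaining 13 MB)
54 MB → memory block 4 (remaining 10 MB)
11 MB → memory block 1 (remaining 14 MB)
22 MB → memory block 5 (remaining 42 MB)
14 MB → memory block 5 (remaining 28 MB)
11 MB → memory block 5 (remaining 17 MB)
49 MB → memory block 6 (remaining 15 MB)
27 MB → memory block 7 (remaining 37 MB)
58 MB → memory block 8 (remaining 6 MB)
Final memory blocks: [30,9,11] [48] [51] [54] [22,14,11] [49] [27] [58].

8 memory blocks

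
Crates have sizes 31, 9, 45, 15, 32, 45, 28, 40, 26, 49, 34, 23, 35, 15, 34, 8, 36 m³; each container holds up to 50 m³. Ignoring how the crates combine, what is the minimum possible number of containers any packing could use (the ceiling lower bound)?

11 containers

Total size = 31 + 9 + 45 + 15 + 32 + 45 + 28 + 40 + 26 + 49 + 34 + 23 + 35 + 15 + 34 + 8 + 36 = 505 m³.
⌈505 / 50⌉ = 11.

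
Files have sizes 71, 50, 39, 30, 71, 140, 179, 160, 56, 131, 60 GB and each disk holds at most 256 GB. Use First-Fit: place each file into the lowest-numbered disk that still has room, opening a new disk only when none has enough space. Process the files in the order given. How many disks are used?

Put 71 GB in disk 1; 185 GB remain.
Put 50 GB in disk 1; 135 GB remain.
Put 39 GB in disk 1; 96 GB remain.
Put 30 GB in disk 1; 66 GB remain.
Put 71 GB in disk 2; 185 GB remain.
Put 140 GB in disk 2; 45 GB remain.
Put 179 GB in disk 3; 77 GB remain.
Put 160 GB in disk 4; 96 GB remain.
Put 56 GB in disk 1; 10 GB remain.
Put 131 GB in disk 5; 125 GB remain.
Put 60 GB in disk 3; 17 GB remain.
Final disks: [71,50,39,30,56] [71,140] [179,60] [160] [131].

5 disks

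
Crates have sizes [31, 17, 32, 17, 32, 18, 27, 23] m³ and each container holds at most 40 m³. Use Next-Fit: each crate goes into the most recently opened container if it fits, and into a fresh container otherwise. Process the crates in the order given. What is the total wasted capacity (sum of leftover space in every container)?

container 1: place 31 m³, 9 m³ left
container 2: place 17 m³, 23 m³ left
container 3: place 32 m³, 8 m³ left
container 4: place 17 m³, 23 m³ left
container 5: place 32 m³, 8 m³ left
container 6: place 18 m³, 22 m³ left
container 7: place 27 m³, 13 m³ left
container 8: place 23 m³, 17 m³ left
8 containers × 40 m³ = 320 m³; used 197 m³; unused 123 m³.

123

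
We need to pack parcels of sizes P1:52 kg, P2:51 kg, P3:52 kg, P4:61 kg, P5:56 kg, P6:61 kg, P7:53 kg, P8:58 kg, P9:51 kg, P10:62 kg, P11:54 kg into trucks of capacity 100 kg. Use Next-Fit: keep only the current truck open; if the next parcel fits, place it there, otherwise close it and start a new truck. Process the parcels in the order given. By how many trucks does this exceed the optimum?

Next-Fit: [52] [51] [52] [61] [56] [61] [53] [58] [51] [62] [54] → 11 trucks.
11 parcels exceed 50 kg (half the capacity), and no two of those can share a truck, so at least 11 trucks are needed.
So 11 is already optimal.

0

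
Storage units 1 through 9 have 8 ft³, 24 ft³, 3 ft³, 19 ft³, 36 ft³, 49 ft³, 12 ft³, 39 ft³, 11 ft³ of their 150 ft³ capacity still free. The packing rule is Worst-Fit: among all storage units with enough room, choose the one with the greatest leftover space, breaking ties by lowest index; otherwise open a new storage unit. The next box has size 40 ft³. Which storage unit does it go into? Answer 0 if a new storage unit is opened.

6

Storage units with room: storage unit 6 (49 ft³).
Most room is storage unit 6 with 49 ft³ free.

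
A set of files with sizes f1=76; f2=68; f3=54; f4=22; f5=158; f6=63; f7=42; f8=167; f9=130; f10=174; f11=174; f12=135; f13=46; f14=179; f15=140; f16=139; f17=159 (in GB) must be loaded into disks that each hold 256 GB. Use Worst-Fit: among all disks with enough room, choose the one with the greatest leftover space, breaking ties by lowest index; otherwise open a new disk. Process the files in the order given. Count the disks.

11

disk 1: place f1 (76 GB), 180 GB left
disk 1: place f2 (68 GB), 112 GB left
disk 1: place f3 (54 GB), 58 GB left
disk 1: place f4 (22 GB), 36 GB left
disk 2: place f5 (158 GB), 98 GB left
disk 2: place f6 (63 GB), 35 GB left
disk 3: place f7 (42 GB), 214 GB left
disk 3: place f8 (167 GB), 47 GB left
disk 4: place f9 (130 GB), 126 GB left
disk 5: place f10 (174 GB), 82 GB left
disk 6: place f11 (174 GB), 82 GB left
disk 7: place f12 (135 GB), 121 GB left
disk 4: place f13 (46 GB), 80 GB left
disk 8: place f14 (179 GB), 77 GB left
disk 9: place f15 (140 GB), 116 GB left
disk 10: place f16 (139 GB), 117 GB left
disk 11: place f17 (159 GB), 97 GB left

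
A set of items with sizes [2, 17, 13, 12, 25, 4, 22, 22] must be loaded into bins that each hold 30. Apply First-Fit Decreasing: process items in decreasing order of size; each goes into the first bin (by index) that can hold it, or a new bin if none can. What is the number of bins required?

Sorted descending: 25, 22, 22, 17, 13, 12, 4, 2.
25 → bin 1 (remaining 5)
22 → bin 2 (remaining 8)
22 → bin 3 (remaining 8)
17 → bin 4 (remaining 13)
13 → bin 4 (remaining 0)
12 → bin 5 (remaining 18)
4 → bin 1 (remaining 1)
2 → bin 2 (remaining 6)
Final bins: [25,4] [22,2] [22] [17,13] [12].

5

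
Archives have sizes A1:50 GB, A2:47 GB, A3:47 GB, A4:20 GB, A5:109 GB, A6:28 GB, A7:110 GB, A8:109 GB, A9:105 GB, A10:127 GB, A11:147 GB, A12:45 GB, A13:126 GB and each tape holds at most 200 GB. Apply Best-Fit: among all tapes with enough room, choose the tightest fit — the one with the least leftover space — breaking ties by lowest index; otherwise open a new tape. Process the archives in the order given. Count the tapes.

8 tapes

tape 1: place A1 (50 GB), 150 GB left
tape 1: place A2 (47 GB), 103 GB left
tape 1: place A3 (47 GB), 56 GB left
tape 1: place A4 (20 GB), 36 GB left
tape 2: place A5 (109 GB), 91 GB left
tape 1: place A6 (28 GB), 8 GB left
tape 3: place A7 (110 GB), 90 GB left
tape 4: place A8 (109 GB), 91 GB left
tape 5: place A9 (105 GB), 95 GB left
tape 6: place A10 (127 GB), 73 GB left
tape 7: place A11 (147 GB), 53 GB left
tape 7: place A12 (45 GB), 8 GB left
tape 8: place A13 (126 GB), 74 GB left
Final tapes: [50,47,47,20,28] [109] [110] [109] [105] [127] [147,45] [126].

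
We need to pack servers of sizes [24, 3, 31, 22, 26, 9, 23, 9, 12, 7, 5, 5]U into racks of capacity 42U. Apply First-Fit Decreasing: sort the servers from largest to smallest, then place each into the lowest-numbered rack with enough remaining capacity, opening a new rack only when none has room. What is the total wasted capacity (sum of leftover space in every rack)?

Sorted descending: 31, 26, 24, 23, 22, 12, 9, 9, 7, 5, 5, 3.
rack 1: place 31U, 11U left
rack 2: place 26U, 16U left
rack 3: place 24U, 18U left
rack 4: place 23U, 19U left
rack 5: place 22U, 20U left
rack 2: place 12U, 4U left
rack 1: place 9U, 2U left
rack 3: place 9U, 9U left
rack 3: place 7U, 2U left
rack 4: place 5U, 14U left
rack 4: place 5U, 9U left
rack 2: place 3U, 1U left
5 racks × 42U = 210U; used 176U; unused 34U.

34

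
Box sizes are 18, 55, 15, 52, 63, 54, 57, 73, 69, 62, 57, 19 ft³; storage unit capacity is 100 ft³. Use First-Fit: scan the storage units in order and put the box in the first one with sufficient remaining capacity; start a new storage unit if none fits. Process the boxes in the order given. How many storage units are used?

Put 18 ft³ in storage unit 1; 82 ft³ remain.
Put 55 ft³ in storage unit 1; 27 ft³ remain.
Put 15 ft³ in storage unit 1; 12 ft³ remain.
Put 52 ft³ in storage unit 2; 48 ft³ remain.
Put 63 ft³ in storage unit 3; 37 ft³ remain.
Put 54 ft³ in storage unit 4; 46 ft³ remain.
Put 57 ft³ in storage unit 5; 43 ft³ remain.
Put 73 ft³ in storage unit 6; 27 ft³ remain.
Put 69 ft³ in storage unit 7; 31 ft³ remain.
Put 62 ft³ in storage unit 8; 38 ft³ remain.
Put 57 ft³ in storage unit 9; 43 ft³ remain.
Put 19 ft³ in storage unit 2; 29 ft³ remain.

9 storage units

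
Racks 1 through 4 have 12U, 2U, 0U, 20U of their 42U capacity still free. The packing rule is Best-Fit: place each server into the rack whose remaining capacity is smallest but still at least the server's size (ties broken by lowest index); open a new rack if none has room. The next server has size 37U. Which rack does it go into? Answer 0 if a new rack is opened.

No rack has ≥ 37U free, so a new rack is opened.

0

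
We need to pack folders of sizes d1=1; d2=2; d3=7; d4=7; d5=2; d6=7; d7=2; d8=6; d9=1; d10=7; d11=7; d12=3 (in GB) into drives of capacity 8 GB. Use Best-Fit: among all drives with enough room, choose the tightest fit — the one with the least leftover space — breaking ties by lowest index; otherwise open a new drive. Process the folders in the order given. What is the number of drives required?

8 drives

drive 1: place d1 (1 GB), 7 GB left
drive 1: place d2 (2 GB), 5 GB left
drive 2: place d3 (7 GB), 1 GB left
drive 3: place d4 (7 GB), 1 GB left
drive 1: place d5 (2 GB), 3 GB left
drive 4: place d6 (7 GB), 1 GB left
drive 1: place d7 (2 GB), 1 GB left
drive 5: place d8 (6 GB), 2 GB left
drive 1: place d9 (1 GB), 0 GB left
drive 6: place d10 (7 GB), 1 GB left
drive 7: place d11 (7 GB), 1 GB left
drive 8: place d12 (3 GB), 5 GB left
Final drives: [1,2,2,2,1] [7] [7] [7] [6] [7] [7] [3].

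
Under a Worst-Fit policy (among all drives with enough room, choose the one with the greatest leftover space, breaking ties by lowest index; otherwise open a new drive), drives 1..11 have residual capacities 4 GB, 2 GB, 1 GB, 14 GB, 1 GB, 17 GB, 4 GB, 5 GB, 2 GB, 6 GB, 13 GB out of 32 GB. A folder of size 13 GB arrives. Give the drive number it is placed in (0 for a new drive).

6

Drives with room: drive 4 (14 GB), drive 6 (17 GB), drive 11 (13 GB).
Most room is drive 6 with 17 GB free.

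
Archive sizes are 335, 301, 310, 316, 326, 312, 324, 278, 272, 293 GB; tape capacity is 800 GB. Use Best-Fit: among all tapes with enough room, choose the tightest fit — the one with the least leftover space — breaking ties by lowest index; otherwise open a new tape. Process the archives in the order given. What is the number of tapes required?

tape 1: place 335 GB, 465 GB left
tape 1: place 301 GB, 164 GB left
tape 2: place 310 GB, 490 GB left
tape 2: place 316 GB, 174 GB left
tape 3: place 326 GB, 474 GB left
tape 3: place 312 GB, 162 GB left
tape 4: place 324 GB, 476 GB left
tape 4: place 278 GB, 198 GB left
tape 5: place 272 GB, 528 GB left
tape 5: place 293 GB, 235 GB left
Final tapes: [335,301] [310,316] [326,312] [324,278] [272,293].

5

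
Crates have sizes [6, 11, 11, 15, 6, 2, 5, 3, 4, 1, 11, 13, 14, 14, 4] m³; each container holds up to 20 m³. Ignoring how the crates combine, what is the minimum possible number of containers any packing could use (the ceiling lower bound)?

Total size = 6 + 11 + 11 + 15 + 6 + 2 + 5 + 3 + 4 + 1 + 11 + 13 + 14 + 14 + 4 = 120 m³.
⌈120 / 20⌉ = 6.

6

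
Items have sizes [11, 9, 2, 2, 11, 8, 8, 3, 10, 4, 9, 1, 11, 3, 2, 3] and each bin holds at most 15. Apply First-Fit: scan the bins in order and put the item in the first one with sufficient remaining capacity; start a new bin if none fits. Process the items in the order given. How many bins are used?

8

Put 11 in bin 1; 4 remain.
Put 9 in bin 2; 6 remain.
Put 2 in bin 1; 2 remain.
Put 2 in bin 1; 0 remain.
Put 11 in bin 3; 4 remain.
Put 8 in bin 4; 7 remain.
Put 8 in bin 5; 7 remain.
Put 3 in bin 2; 3 remain.
Put 10 in bin 6; 5 remain.
Put 4 in bin 3; 0 remain.
Put 9 in bin 7; 6 remain.
Put 1 in bin 2; 2 remain.
Put 11 in bin 8; 4 remain.
Put 3 in bin 4; 4 remain.
Put 2 in bin 2; 0 remain.
Put 3 in bin 4; 1 remain.
Final bins: [11,2,2] [9,3,1,2] [11,4] [8,3,3] [8] [10] [9] [11].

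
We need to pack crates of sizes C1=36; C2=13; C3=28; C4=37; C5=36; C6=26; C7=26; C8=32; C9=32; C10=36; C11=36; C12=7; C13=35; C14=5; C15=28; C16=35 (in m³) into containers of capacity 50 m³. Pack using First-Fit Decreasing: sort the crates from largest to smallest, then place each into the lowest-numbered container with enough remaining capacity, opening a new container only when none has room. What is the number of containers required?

13 containers

Sorted descending: 37, 36, 36, 36, 36, 35, 35, 32, 32, 28, 28, 26, 26, 13, 7, 5.
Put 37 m³ in container 1; 13 m³ remain.
Put 36 m³ in container 2; 14 m³ remain.
Put 36 m³ in container 3; 14 m³ remain.
Put 36 m³ in container 4; 14 m³ remain.
Put 36 m³ in container 5; 14 m³ remain.
Put 35 m³ in container 6; 15 m³ remain.
Put 35 m³ in container 7; 15 m³ remain.
Put 32 m³ in container 8; 18 m³ remain.
Put 32 m³ in container 9; 18 m³ remain.
Put 28 m³ in container 10; 22 m³ remain.
Put 28 m³ in container 11; 22 m³ remain.
Put 26 m³ in container 12; 24 m³ remain.
Put 26 m³ in container 13; 24 m³ remain.
Put 13 m³ in container 1; 0 m³ remain.
Put 7 m³ in container 2; 7 m³ remain.
Put 5 m³ in container 2; 2 m³ remain.
Final containers: [37,13] [36,7,5] [36] [36] [36] [35] [35] [32] [32] [28] [28] [26] [26].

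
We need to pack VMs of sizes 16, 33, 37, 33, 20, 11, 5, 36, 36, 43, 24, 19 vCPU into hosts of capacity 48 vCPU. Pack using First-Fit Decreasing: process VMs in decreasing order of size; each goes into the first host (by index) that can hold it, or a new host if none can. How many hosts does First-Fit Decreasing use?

Sorted descending: 43, 37, 36, 36, 33, 33, 24, 20, 19, 16, 11, 5.
Put 43 vCPU in host 1; 5 vCPU remain.
Put 37 vCPU in host 2; 11 vCPU remain.
Put 36 vCPU in host 3; 12 vCPU remain.
Put 36 vCPU in host 4; 12 vCPU remain.
Put 33 vCPU in host 5; 15 vCPU remain.
Put 33 vCPU in host 6; 15 vCPU remain.
Put 24 vCPU in host 7; 24 vCPU remain.
Put 20 vCPU in host 7; 4 vCPU remain.
Put 19 vCPU in host 8; 29 vCPU remain.
Put 16 vCPU in host 8; 13 vCPU remain.
Put 11 vCPU in host 2; 0 vCPU remain.
Put 5 vCPU in host 1; 0 vCPU remain.
Final hosts: [43,5] [37,11] [36] [36] [33] [33] [24,20] [19,16].

8 hosts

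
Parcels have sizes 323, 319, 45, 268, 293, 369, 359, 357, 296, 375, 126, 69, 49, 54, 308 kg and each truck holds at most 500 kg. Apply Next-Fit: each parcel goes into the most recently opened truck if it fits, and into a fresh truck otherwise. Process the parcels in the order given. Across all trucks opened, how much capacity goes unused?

1890

truck 1: place 323 kg, 177 kg left
truck 2: place 319 kg, 181 kg left
truck 2: place 45 kg, 136 kg left
truck 3: place 268 kg, 232 kg left
truck 4: place 293 kg, 207 kg left
truck 5: place 369 kg, 131 kg left
truck 6: place 359 kg, 141 kg left
truck 7: place 357 kg, 143 kg left
truck 8: place 296 kg, 204 kg left
truck 9: place 375 kg, 125 kg left
truck 10: place 126 kg, 374 kg left
truck 10: place 69 kg, 305 kg left
truck 10: place 49 kg, 256 kg left
truck 10: place 54 kg, 202 kg left
truck 11: place 308 kg, 192 kg left
11 trucks × 500 kg = 5500 kg; used 3610 kg; unused 1890 kg.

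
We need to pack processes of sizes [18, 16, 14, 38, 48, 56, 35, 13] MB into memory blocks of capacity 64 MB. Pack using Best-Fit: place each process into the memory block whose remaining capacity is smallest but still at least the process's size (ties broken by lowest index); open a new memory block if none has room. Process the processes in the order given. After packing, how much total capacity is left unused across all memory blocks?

82

18 MB → memory block 1 (remaining 46 MB)
16 MB → memory block 1 (remaining 30 MB)
14 MB → memory block 1 (remaining 16 MB)
38 MB → memory block 2 (remaining 26 MB)
48 MB → memory block 3 (remaining 16 MB)
56 MB → memory block 4 (remaining 8 MB)
35 MB → memory block 5 (remaining 29 MB)
13 MB → memory block 1 (remaining 3 MB)
5 memory blocks × 64 MB = 320 MB; used 238 MB; unused 82 MB.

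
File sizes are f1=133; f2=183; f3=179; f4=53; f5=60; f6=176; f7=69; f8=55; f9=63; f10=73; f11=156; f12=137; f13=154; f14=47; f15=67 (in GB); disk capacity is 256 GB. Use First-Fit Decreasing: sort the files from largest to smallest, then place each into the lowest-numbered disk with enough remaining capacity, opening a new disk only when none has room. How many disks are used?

7

Sorted descending: 183, 179, 176, 156, 154, 137, 133, 73, 69, 67, 63, 60, 55, 53, 47.
disk 1: place 183 GB, 73 GB left
disk 2: place 179 GB, 77 GB left
disk 3: place 176 GB, 80 GB left
disk 4: place 156 GB, 100 GB left
disk 5: place 154 GB, 102 GB left
disk 6: place 137 GB, 119 GB left
disk 7: place 133 GB, 123 GB left
disk 1: place 73 GB, 0 GB left
disk 2: place 69 GB, 8 GB left
disk 3: place 67 GB, 13 GB left
disk 4: place 63 GB, 37 GB left
disk 5: place 60 GB, 42 GB left
disk 6: place 55 GB, 64 GB left
disk 6: place 53 GB, 11 GB left
disk 7: place 47 GB, 76 GB left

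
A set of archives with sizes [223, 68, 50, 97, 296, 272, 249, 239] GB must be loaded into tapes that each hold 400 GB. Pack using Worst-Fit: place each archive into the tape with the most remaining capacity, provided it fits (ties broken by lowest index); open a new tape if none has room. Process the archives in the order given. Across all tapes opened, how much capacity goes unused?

506

223 GB → tape 1 (remaining 177 GB)
68 GB → tape 1 (remaining 109 GB)
50 GB → tape 1 (remaining 59 GB)
97 GB → tape 2 (remaining 303 GB)
296 GB → tape 2 (remaining 7 GB)
272 GB → tape 3 (remaining 128 GB)
249 GB → tape 4 (remaining 151 GB)
239 GB → tape 5 (remaining 161 GB)
5 tapes × 400 GB = 2000 GB; used 1494 GB; unused 506 GB.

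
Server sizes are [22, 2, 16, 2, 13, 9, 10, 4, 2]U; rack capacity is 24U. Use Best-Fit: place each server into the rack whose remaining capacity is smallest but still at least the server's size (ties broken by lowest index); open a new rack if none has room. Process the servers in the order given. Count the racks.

4

22U → rack 1 (remaining 2U)
2U → rack 1 (remaining 0U)
16U → rack 2 (remaining 8U)
2U → rack 2 (remaining 6U)
13U → rack 3 (remaining 11U)
9U → rack 3 (remaining 2U)
10U → rack 4 (remaining 14U)
4U → rack 2 (remaining 2U)
2U → rack 2 (remaining 0U)
Final racks: [22,2] [16,2,4,2] [13,9] [10].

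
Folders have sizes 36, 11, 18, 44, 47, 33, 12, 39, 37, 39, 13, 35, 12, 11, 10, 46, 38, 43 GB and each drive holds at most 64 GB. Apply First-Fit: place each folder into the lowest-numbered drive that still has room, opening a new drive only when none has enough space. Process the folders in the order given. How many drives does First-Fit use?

drive 1: place 36 GB, 28 GB left
drive 1: place 11 GB, 17 GB left
drive 2: place 18 GB, 46 GB left
drive 2: place 44 GB, 2 GB left
drive 3: place 47 GB, 17 GB left
drive 4: place 33 GB, 31 GB left
drive 1: place 12 GB, 5 GB left
drive 5: place 39 GB, 25 GB left
drive 6: place 37 GB, 27 GB left
drive 7: place 39 GB, 25 GB left
drive 3: place 13 GB, 4 GB left
drive 8: place 35 GB, 29 GB left
drive 4: place 12 GB, 19 GB left
drive 4: place 11 GB, 8 GB left
drive 5: place 10 GB, 15 GB left
drive 9: place 46 GB, 18 GB left
drive 10: place 38 GB, 26 GB left
drive 11: place 43 GB, 21 GB left
Final drives: [36,11,12] [18,44] [47,13] [33,12,11] [39,10] [37] [39] [35] [46] [38] [43].

11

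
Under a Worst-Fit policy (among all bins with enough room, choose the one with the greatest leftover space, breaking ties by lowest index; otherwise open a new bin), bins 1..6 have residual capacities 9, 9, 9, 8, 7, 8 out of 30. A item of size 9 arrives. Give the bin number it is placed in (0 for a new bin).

Bins with room: bin 1 (9), bin 2 (9), bin 3 (9).
Most room is bin 1 with 9 free.

1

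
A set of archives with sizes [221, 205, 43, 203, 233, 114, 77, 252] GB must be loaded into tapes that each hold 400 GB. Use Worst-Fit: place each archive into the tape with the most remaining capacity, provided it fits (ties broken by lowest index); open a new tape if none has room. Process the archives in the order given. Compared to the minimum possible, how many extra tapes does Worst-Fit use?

0

Worst-Fit: [221,77] [205,43] [203,114] [233] [252] → 5 tapes.
5 archives exceed 200 GB (half the capacity), and no two of those can share a tape, so at least 5 tapes are needed.
So 5 is already optimal.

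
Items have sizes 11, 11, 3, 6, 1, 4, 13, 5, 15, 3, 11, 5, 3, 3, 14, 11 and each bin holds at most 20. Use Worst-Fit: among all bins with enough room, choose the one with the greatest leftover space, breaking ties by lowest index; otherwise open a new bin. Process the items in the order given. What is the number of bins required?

Put 11 in bin 1; 9 remain.
Put 11 in bin 2; 9 remain.
Put 3 in bin 1; 6 remain.
Put 6 in bin 2; 3 remain.
Put 1 in bin 1; 5 remain.
Put 4 in bin 1; 1 remain.
Put 13 in bin 3; 7 remain.
Put 5 in bin 3; 2 remain.
Put 15 in bin 4; 5 remain.
Put 3 in bin 4; 2 remain.
Put 11 in bin 5; 9 remain.
Put 5 in bin 5; 4 remain.
Put 3 in bin 5; 1 remain.
Put 3 in bin 2; 0 remain.
Put 14 in bin 6; 6 remain.
Put 11 in bin 7; 9 remain.

7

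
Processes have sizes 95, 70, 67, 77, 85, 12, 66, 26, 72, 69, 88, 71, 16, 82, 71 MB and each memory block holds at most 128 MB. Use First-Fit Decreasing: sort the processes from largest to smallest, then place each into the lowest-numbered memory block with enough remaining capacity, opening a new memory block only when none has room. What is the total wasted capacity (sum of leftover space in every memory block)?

Sorted descending: 95, 88, 85, 82, 77, 72, 71, 71, 70, 69, 67, 66, 26, 16, 12.
memory block 1: place 95 MB, 33 MB left
memory block 2: place 88 MB, 40 MB left
memory block 3: place 85 MB, 43 MB left
memory block 4: place 82 MB, 46 MB left
memory block 5: place 77 MB, 51 MB left
memory block 6: place 72 MB, 56 MB left
memory block 7: place 71 MB, 57 MB left
memory block 8: place 71 MB, 57 MB left
memory block 9: place 70 MB, 58 MB left
memory block 10: place 69 MB, 59 MB left
memory block 11: place 67 MB, 61 MB left
memory block 12: place 66 MB, 62 MB left
memory block 1: place 26 MB, 7 MB left
memory block 2: place 16 MB, 24 MB left
memory block 2: place 12 MB, 12 MB left
12 memory blocks × 128 MB = 1536 MB; used 967 MB; unused 569 MB.

569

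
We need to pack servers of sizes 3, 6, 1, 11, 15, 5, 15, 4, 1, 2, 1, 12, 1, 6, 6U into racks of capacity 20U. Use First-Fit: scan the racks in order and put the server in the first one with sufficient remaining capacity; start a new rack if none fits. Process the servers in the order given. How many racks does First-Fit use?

rack 1: place 3U, 17U left
rack 1: place 6U, 11U left
rack 1: place 1U, 10U left
rack 2: place 11U, 9U left
rack 3: place 15U, 5U left
rack 1: place 5U, 5U left
rack 4: place 15U, 5U left
rack 1: place 4U, 1U left
rack 1: place 1U, 0U left
rack 2: place 2U, 7U left
rack 2: place 1U, 6U left
rack 5: place 12U, 8U left
rack 2: place 1U, 5U left
rack 5: place 6U, 2U left
rack 6: place 6U, 14U left

6 racks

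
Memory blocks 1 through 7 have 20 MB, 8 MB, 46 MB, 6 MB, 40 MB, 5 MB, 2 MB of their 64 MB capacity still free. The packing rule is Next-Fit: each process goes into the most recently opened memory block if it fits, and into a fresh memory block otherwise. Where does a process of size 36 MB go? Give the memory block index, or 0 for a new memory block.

Next-Fit only looks at memory block 7, which has 2 MB free.
36 MB does not fit, so a new memory block is opened.

0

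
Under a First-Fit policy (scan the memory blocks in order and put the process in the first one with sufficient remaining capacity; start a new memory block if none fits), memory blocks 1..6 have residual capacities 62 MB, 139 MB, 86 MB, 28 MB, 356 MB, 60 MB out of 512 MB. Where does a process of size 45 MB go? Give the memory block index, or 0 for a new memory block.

1

Memory blocks with room: memory block 1 (62 MB), memory block 2 (139 MB), memory block 3 (86 MB), memory block 5 (356 MB), memory block 6 (60 MB).
The first with room is memory block 1.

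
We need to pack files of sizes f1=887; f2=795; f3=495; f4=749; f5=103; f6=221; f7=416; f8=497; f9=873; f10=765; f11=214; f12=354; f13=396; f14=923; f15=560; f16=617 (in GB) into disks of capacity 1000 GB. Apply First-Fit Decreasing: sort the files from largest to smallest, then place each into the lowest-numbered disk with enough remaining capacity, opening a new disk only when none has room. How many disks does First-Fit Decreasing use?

10

Sorted descending: 923, 887, 873, 795, 765, 749, 617, 560, 497, 495, 416, 396, 354, 221, 214, 103.
923 GB → disk 1 (remaining 77 GB)
887 GB → disk 2 (remaining 113 GB)
873 GB → disk 3 (remaining 127 GB)
795 GB → disk 4 (remaining 205 GB)
765 GB → disk 5 (remaining 235 GB)
749 GB → disk 6 (remaining 251 GB)
617 GB → disk 7 (remaining 383 GB)
560 GB → disk 8 (remaining 440 GB)
497 GB → disk 9 (remaining 503 GB)
495 GB → disk 9 (remaining 8 GB)
416 GB → disk 8 (remaining 24 GB)
396 GB → disk 10 (remaining 604 GB)
354 GB → disk 7 (remaining 29 GB)
221 GB → disk 5 (remaining 14 GB)
214 GB → disk 6 (remaining 37 GB)
103 GB → disk 2 (remaining 10 GB)
Final disks: [923] [887,103] [873] [795] [765,221] [749,214] [617,354] [560,416] [497,495] [396].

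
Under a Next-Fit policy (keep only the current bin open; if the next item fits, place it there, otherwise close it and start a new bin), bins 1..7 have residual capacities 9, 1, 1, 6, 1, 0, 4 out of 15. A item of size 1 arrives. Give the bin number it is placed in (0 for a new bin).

Next-Fit only looks at bin 7, which has 4 free.
1 fits there.

7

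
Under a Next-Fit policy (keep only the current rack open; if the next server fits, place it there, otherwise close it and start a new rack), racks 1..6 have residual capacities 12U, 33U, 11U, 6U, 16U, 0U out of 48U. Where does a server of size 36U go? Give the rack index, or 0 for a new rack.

0

Next-Fit only looks at rack 6, which has 0U free.
36U does not fit, so a new rack is opened.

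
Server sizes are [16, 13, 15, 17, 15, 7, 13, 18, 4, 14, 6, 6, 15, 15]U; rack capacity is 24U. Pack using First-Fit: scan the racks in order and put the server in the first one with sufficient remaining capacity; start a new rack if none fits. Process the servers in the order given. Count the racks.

10 racks

Put 16U in rack 1; 8U remain.
Put 13U in rack 2; 11U remain.
Put 15U in rack 3; 9U remain.
Put 17U in rack 4; 7U remain.
Put 15U in rack 5; 9U remain.
Put 7U in rack 1; 1U remain.
Put 13U in rack 6; 11U remain.
Put 18U in rack 7; 6U remain.
Put 4U in rack 2; 7U remain.
Put 14U in rack 8; 10U remain.
Put 6U in rack 2; 1U remain.
Put 6U in rack 3; 3U remain.
Put 15U in rack 9; 9U remain.
Put 15U in rack 10; 9U remain.
Final racks: [16,7] [13,4,6] [15,6] [17] [15] [13] [18] [14] [15] [15].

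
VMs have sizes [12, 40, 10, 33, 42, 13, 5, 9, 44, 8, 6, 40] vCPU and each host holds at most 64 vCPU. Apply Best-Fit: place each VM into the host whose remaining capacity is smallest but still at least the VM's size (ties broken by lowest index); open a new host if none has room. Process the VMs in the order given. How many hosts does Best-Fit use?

12 vCPU → host 1 (remaining 52 vCPU)
40 vCPU → host 1 (remaining 12 vCPU)
10 vCPU → host 1 (remaining 2 vCPU)
33 vCPU → host 2 (remaining 31 vCPU)
42 vCPU → host 3 (remaining 22 vCPU)
13 vCPU → host 3 (remaining 9 vCPU)
5 vCPU → host 3 (remaining 4 vCPU)
9 vCPU → host 2 (remaining 22 vCPU)
44 vCPU → host 4 (remaining 20 vCPU)
8 vCPU → host 4 (remaining 12 vCPU)
6 vCPU → host 4 (remaining 6 vCPU)
40 vCPU → host 5 (remaining 24 vCPU)
Final hosts: [12,40,10] [33,9] [42,13,5] [44,8,6] [40].

5 hosts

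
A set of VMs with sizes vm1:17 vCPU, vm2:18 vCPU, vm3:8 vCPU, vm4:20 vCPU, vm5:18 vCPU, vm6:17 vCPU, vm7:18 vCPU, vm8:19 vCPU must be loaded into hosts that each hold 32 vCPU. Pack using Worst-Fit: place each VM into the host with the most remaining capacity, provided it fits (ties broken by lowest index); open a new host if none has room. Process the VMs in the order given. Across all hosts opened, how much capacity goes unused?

Put vm1 (17 vCPU) in host 1; 15 vCPU remain.
Put vm2 (18 vCPU) in host 2; 14 vCPU remain.
Put vm3 (8 vCPU) in host 1; 7 vCPU remain.
Put vm4 (20 vCPU) in host 3; 12 vCPU remain.
Put vm5 (18 vCPU) in host 4; 14 vCPU remain.
Put vm6 (17 vCPU) in host 5; 15 vCPU remain.
Put vm7 (18 vCPU) in host 6; 14 vCPU remain.
Put vm8 (19 vCPU) in host 7; 13 vCPU remain.
7 hosts × 32 vCPU = 224 vCPU; used 135 vCPU; unused 89 vCPU.

89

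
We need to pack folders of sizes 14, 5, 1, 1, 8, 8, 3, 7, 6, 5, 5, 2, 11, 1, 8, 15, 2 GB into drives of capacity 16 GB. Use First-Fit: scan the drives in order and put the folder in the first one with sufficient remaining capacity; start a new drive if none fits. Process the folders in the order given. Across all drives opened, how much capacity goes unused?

drive 1: place 14 GB, 2 GB left
drive 2: place 5 GB, 11 GB left
drive 1: place 1 GB, 1 GB left
drive 1: place 1 GB, 0 GB left
drive 2: place 8 GB, 3 GB left
drive 3: place 8 GB, 8 GB left
drive 2: place 3 GB, 0 GB left
drive 3: place 7 GB, 1 GB left
drive 4: place 6 GB, 10 GB left
drive 4: place 5 GB, 5 GB left
drive 4: place 5 GB, 0 GB left
drive 5: place 2 GB, 14 GB left
drive 5: place 11 GB, 3 GB left
drive 3: place 1 GB, 0 GB left
drive 6: place 8 GB, 8 GB left
drive 7: place 15 GB, 1 GB left
drive 5: place 2 GB, 1 GB left
7 drives × 16 GB = 112 GB; used 102 GB; unused 10 GB.

10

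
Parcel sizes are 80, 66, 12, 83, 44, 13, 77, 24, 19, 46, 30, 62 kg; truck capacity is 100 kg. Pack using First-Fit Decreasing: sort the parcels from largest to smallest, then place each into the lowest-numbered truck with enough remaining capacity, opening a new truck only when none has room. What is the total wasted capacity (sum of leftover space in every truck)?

44

Sorted descending: 83, 80, 77, 66, 62, 46, 44, 30, 24, 19, 13, 12.
truck 1: place 83 kg, 17 kg left
truck 2: place 80 kg, 20 kg left
truck 3: place 77 kg, 23 kg left
truck 4: place 66 kg, 34 kg left
truck 5: place 62 kg, 38 kg left
truck 6: place 46 kg, 54 kg left
truck 6: place 44 kg, 10 kg left
truck 4: place 30 kg, 4 kg left
truck 5: place 24 kg, 14 kg left
truck 2: place 19 kg, 1 kg left
truck 1: place 13 kg, 4 kg left
truck 3: place 12 kg, 11 kg left
6 trucks × 100 kg = 600 kg; used 556 kg; unused 44 kg.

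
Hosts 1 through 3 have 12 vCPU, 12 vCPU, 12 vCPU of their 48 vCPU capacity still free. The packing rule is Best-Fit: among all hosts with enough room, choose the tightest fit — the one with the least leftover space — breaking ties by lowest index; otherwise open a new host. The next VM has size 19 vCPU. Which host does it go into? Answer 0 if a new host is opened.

No host has ≥ 19 vCPU free, so a new host is opened.

0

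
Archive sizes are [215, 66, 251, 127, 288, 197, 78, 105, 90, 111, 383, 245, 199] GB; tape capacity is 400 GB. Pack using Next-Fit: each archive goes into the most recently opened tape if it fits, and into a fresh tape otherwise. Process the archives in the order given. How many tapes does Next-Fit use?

8

215 GB → tape 1 (remaining 185 GB)
66 GB → tape 1 (remaining 119 GB)
251 GB → tape 2 (remaining 149 GB)
127 GB → tape 2 (remaining 22 GB)
288 GB → tape 3 (remaining 112 GB)
197 GB → tape 4 (remaining 203 GB)
78 GB → tape 4 (remaining 125 GB)
105 GB → tape 4 (remaining 20 GB)
90 GB → tape 5 (remaining 310 GB)
111 GB → tape 5 (remaining 199 GB)
383 GB → tape 6 (remaining 17 GB)
245 GB → tape 7 (remaining 155 GB)
199 GB → tape 8 (remaining 201 GB)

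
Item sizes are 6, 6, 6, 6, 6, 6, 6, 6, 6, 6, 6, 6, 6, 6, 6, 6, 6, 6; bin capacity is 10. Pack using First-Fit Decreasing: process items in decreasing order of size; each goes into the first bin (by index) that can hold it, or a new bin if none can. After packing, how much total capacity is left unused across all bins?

72

Sorted descending: 6, 6, 6, 6, 6, 6, 6, 6, 6, 6, 6, 6, 6, 6, 6, 6, 6, 6.
6 → bin 1 (remaining 4)
6 → bin 2 (remaining 4)
6 → bin 3 (remaining 4)
6 → bin 4 (remaining 4)
6 → bin 5 (remaining 4)
6 → bin 6 (remaining 4)
6 → bin 7 (remaining 4)
6 → bin 8 (remaining 4)
6 → bin 9 (remaining 4)
6 → bin 10 (remaining 4)
6 → bin 11 (remaining 4)
6 → bin 12 (remaining 4)
6 → bin 13 (remaining 4)
6 → bin 14 (remaining 4)
6 → bin 15 (remaining 4)
6 → bin 16 (remaining 4)
6 → bin 17 (remaining 4)
6 → bin 18 (remaining 4)
18 bins × 10 = 180; used 108; unused 72.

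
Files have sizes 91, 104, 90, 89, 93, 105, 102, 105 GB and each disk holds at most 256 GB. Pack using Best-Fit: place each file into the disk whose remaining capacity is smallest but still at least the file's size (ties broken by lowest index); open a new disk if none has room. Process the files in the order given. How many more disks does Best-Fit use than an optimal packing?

0

Best-Fit: [91,104] [90,89] [93,105] [102,105] → 4 disks.
Total size 779 GB; any packing needs at least ⌈779/256⌉ = 4 disks.
So 4 is already optimal.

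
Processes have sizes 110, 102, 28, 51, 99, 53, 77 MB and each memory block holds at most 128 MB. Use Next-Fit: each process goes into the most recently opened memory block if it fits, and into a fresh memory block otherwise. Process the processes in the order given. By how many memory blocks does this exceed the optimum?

1

Next-Fit: [110] [102] [28,51] [99] [53] [77] → 6 memory blocks.
Total size 520 MB; any packing needs at least ⌈520/128⌉ = 5 memory blocks.
An optimal packing achieves that bound: [110] [102] [99,28] [77,51] [53] → 5 memory blocks.
Excess: 6 − 5 = 1.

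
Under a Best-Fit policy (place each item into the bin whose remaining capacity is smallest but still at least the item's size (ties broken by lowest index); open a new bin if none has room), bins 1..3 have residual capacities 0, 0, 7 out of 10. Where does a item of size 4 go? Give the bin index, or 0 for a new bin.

Bins with room: bin 3 (7).
Tightest fit is bin 3 with 7 free.

3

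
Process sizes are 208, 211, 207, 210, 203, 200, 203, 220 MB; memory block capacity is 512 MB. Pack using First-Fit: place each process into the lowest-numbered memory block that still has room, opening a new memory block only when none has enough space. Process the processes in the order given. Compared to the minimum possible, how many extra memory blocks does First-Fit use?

0

First-Fit: [208,211] [207,210] [203,200] [203,220] → 4 memory blocks.
Total size 1662 MB; any packing needs at least ⌈1662/512⌉ = 4 memory blocks.
So 4 is already optimal.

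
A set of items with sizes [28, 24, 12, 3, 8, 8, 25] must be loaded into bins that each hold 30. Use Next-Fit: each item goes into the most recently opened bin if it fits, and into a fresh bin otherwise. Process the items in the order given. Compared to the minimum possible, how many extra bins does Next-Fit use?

1

Next-Fit: [28] [24] [12,3,8] [8] [25] → 5 bins.
Total size 108; any packing needs at least ⌈108/30⌉ = 4 bins.
An optimal packing achieves that bound: [28] [25,3] [24] [12,8,8] → 4 bins.
Excess: 5 − 4 = 1.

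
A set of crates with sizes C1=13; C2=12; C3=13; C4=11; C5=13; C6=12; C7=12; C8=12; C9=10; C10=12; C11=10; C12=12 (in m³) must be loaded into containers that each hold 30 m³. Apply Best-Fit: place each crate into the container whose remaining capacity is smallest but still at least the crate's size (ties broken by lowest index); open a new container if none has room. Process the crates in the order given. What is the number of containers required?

C1 (13 m³) → container 1 (remaining 17 m³)
C2 (12 m³) → container 1 (remaining 5 m³)
C3 (13 m³) → container 2 (remaining 17 m³)
C4 (11 m³) → container 2 (remaining 6 m³)
C5 (13 m³) → container 3 (remaining 17 m³)
C6 (12 m³) → container 3 (remaining 5 m³)
C7 (12 m³) → container 4 (remaining 18 m³)
C8 (12 m³) → container 4 (remaining 6 m³)
C9 (10 m³) → container 5 (remaining 20 m³)
C10 (12 m³) → container 5 (remaining 8 m³)
C11 (10 m³) → container 6 (remaining 20 m³)
C12 (12 m³) → container 6 (remaining 8 m³)

6 containers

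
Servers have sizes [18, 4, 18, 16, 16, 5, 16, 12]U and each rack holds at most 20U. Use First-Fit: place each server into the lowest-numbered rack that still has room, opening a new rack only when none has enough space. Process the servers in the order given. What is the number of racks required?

6

18U → rack 1 (remaining 2U)
4U → rack 2 (remaining 16U)
18U → rack 3 (remaining 2U)
16U → rack 2 (remaining 0U)
16U → rack 4 (remaining 4U)
5U → rack 5 (remaining 15U)
16U → rack 6 (remaining 4U)
12U → rack 5 (remaining 3U)
Final racks: [18] [4,16] [18] [16] [5,12] [16].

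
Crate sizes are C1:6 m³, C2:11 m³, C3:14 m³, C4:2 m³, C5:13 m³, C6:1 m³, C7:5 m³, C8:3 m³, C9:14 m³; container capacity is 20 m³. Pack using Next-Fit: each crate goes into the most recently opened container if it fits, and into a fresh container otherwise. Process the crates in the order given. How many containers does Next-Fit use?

container 1: place C1 (6 m³), 14 m³ left
container 1: place C2 (11 m³), 3 m³ left
container 2: place C3 (14 m³), 6 m³ left
container 2: place C4 (2 m³), 4 m³ left
container 3: place C5 (13 m³), 7 m³ left
container 3: place C6 (1 m³), 6 m³ left
container 3: place C7 (5 m³), 1 m³ left
container 4: place C8 (3 m³), 17 m³ left
container 4: place C9 (14 m³), 3 m³ left
Final containers: [6,11] [14,2] [13,1,5] [3,14].

4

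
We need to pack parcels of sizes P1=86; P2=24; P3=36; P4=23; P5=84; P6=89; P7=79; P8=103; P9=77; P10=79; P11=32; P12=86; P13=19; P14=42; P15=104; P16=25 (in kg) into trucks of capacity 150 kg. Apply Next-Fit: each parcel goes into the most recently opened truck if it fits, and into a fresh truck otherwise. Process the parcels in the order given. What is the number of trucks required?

Put P1 (86 kg) in truck 1; 64 kg remain.
Put P2 (24 kg) in truck 1; 40 kg remain.
Put P3 (36 kg) in truck 1; 4 kg remain.
Put P4 (23 kg) in truck 2; 127 kg remain.
Put P5 (84 kg) in truck 2; 43 kg remain.
Put P6 (89 kg) in truck 3; 61 kg remain.
Put P7 (79 kg) in truck 4; 71 kg remain.
Put P8 (103 kg) in truck 5; 47 kg remain.
Put P9 (77 kg) in truck 6; 73 kg remain.
Put P10 (79 kg) in truck 7; 71 kg remain.
Put P11 (32 kg) in truck 7; 39 kg remain.
Put P12 (86 kg) in truck 8; 64 kg remain.
Put P13 (19 kg) in truck 8; 45 kg remain.
Put P14 (42 kg) in truck 8; 3 kg remain.
Put P15 (104 kg) in truck 9; 46 kg remain.
Put P16 (25 kg) in truck 9; 21 kg remain.

9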